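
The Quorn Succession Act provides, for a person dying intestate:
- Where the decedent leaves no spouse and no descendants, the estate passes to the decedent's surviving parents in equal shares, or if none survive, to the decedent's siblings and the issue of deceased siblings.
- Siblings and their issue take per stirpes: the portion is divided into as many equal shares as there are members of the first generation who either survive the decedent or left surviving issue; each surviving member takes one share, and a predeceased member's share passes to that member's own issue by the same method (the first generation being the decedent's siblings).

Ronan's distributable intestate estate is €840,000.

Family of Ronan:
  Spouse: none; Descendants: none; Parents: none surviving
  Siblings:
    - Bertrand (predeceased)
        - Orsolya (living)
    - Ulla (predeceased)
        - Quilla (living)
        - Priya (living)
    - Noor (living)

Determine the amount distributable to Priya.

Priya receives €140,000.

The entire €840,000 passes to the siblings and their issue.
That amount (€840,000) is divided into 3 shares of €280,000: Noor takes €280,000; Bertrand's €280,000 share passes to Bertrand's issue; Ulla's €280,000 share passes to Ulla's issue.
Bertrand's share (€280,000) passes entirely to Orsolya.
Ulla's share (€280,000) is divided into 2 shares of €140,000: Quilla and Priya each take €140,000.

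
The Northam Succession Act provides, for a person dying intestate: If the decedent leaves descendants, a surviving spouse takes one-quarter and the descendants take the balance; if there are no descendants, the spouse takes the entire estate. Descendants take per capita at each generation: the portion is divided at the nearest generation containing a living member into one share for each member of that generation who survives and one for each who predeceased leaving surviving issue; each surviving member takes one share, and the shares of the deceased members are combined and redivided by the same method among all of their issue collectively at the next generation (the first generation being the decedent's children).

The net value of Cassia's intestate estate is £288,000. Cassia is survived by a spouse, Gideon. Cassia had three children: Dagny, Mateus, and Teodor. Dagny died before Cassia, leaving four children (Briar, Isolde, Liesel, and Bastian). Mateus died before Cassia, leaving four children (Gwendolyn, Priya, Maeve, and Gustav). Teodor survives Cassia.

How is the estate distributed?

Gideon takes one-quarter of £288,000 = £72,000. The remaining £216,000 passes to the descendants.
The descendants' portion (£216,000) is divided at the children's generation into 3 shares of £72,000. Teodor takes £72,000. The 2 shares of the deceased (Dagny and Mateus) are combined into a pool of £144,000.
That pool (£144,000) is divided at the grandchildren's generation equally among Briar, Isolde, Liesel, Bastian, Gwendolyn, Priya, Maeve, and Gustav: £18,000 each.

Gideon: £72,000; Briar: £18,000; Isolde: £18,000; Liesel: £18,000; Bastian: £18,000; Gwendolyn: £18,000; Priya: £18,000; Maeve: £18,000; Gustav: £18,000; Teodor: £72,000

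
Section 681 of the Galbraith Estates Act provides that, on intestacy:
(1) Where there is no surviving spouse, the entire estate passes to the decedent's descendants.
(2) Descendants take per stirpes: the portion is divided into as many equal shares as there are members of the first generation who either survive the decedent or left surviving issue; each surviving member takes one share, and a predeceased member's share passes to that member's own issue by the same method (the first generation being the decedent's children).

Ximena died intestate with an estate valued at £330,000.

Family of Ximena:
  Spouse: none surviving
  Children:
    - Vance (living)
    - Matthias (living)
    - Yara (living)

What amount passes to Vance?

Vance receives £110,000.

The entire £330,000 passes to the descendants.
That amount (£330,000) is divided into 3 shares of £110,000: Vance, Matthias, and Yara each take £110,000.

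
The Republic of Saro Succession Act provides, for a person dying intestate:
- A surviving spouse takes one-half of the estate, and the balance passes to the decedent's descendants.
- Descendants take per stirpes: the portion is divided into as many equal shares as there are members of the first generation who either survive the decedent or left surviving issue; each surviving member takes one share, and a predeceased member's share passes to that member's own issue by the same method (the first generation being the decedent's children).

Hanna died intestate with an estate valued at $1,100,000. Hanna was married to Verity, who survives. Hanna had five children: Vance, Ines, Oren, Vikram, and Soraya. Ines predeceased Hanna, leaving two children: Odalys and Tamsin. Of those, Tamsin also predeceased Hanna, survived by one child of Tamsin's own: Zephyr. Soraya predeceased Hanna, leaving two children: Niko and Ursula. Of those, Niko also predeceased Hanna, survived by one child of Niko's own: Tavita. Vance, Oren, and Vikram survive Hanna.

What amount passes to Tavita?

Tavita receives $55,000.

Verity takes one-half of $1,100,000 = $550,000. The remaining $550,000 passes to the descendants.
The descendants' portion ($550,000) is divided into 5 shares of $110,000: Vance, Oren, and Vikram each take $110,000; Ines's $110,000 share passes to Ines's issue; Soraya's $110,000 share passes to Soraya's issue.
Ines's share ($110,000) is divided into 2 shares of $55,000: Odalys takes $55,000; Tamsin's $55,000 share passes to Tamsin's issue.
Tamsin's share ($55,000) passes entirely to Zephyr.
Soraya's share ($110,000) is divided into 2 shares of $55,000: Ursula takes $55,000; Niko's $55,000 share passes to Niko's issue.
Niko's share ($55,000) passes entirely to Tavita.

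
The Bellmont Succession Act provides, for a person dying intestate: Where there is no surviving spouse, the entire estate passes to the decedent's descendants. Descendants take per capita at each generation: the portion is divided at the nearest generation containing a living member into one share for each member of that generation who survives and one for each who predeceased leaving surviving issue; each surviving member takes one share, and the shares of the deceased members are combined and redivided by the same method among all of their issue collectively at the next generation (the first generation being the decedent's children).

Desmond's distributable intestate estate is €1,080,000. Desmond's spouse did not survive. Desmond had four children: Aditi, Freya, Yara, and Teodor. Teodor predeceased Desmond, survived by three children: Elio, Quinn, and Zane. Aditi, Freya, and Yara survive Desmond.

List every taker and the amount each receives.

Aditi: €270,000; Freya: €270,000; Yara: €270,000; Elio: €90,000; Quinn: €90,000; Zane: €90,000

The entire €1,080,000 passes to the descendants.
That amount (€1,080,000) is divided at the children's generation into 4 shares of €270,000. Aditi, Freya, and Yara each take €270,000. The remaining share for the deceased Teodor (€270,000) is carried to the next generation.
That pool (€270,000) is divided at the grandchildren's generation equally among Elio, Quinn, and Zane: €90,000 each.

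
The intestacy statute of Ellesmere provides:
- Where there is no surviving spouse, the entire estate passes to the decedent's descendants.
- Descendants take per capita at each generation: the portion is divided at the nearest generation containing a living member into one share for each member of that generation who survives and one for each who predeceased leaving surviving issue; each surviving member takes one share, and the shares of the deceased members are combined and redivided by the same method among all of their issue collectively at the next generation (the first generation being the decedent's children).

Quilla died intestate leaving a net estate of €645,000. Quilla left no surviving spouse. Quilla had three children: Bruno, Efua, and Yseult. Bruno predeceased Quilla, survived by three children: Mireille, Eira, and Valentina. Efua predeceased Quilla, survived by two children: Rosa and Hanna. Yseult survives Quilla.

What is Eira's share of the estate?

The entire €645,000 passes to the descendants.
That amount (€645,000) is divided at the children's generation into 3 shares of €215,000. Yseult takes €215,000. The 2 shares of the deceased (Bruno and Efua) are combined into a pool of €430,000.
That pool (€430,000) is divided at the grandchildren's generation equally among Mireille, Eira, Valentina, Rosa, and Hanna: €86,000 each.

Eira receives €86,000.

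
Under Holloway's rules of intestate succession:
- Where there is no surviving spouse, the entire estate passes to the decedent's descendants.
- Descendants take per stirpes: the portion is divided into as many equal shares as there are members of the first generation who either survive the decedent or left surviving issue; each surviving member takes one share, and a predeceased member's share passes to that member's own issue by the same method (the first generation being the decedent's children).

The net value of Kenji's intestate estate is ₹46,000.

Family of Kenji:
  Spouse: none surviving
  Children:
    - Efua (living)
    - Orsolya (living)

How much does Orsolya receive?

The entire ₹46,000 passes to the descendants.
That amount (₹46,000) is divided into 2 shares of ₹23,000: Efua and Orsolya each take ₹23,000.

Orsolya receives ₹23,000.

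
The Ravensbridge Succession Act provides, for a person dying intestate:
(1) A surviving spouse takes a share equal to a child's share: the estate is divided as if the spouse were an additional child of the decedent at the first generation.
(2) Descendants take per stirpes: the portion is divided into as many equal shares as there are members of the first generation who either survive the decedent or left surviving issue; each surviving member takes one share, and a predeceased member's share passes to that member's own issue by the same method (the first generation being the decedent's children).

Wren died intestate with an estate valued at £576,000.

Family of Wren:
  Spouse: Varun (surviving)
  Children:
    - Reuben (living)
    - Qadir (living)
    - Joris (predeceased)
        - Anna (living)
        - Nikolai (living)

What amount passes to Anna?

Anna receives £72,000.

The spouse counts as an additional share at the children's level, so there are 4 primary shares of £144,000. Varun takes one such share (£144,000).
The children's combined portion (£432,000) is divided into 3 shares of £144,000: Reuben and Qadir each take £144,000; Joris's £144,000 share passes to Joris's issue.
Joris's share (£144,000) is divided into 2 shares of £72,000: Anna and Nikolai each take £72,000.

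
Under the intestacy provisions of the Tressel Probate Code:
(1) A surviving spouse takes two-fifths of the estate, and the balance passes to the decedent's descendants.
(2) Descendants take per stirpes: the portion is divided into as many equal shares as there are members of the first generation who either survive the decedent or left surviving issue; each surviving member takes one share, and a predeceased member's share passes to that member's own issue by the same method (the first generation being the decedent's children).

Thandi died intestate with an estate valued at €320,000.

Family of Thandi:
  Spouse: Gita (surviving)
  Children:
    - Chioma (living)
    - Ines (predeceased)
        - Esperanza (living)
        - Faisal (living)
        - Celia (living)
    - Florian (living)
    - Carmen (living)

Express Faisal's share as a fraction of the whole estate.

Faisal receives 1/20 of the estate.

Gita takes two-fifths of €320,000 = €128,000. The remaining €192,000 passes to the descendants.
The descendants' portion (€192,000) is divided into 4 shares of €48,000: Chioma, Florian, and Carmen each take €48,000; Ines's €48,000 share passes to Ines's issue.
Ines's share (€48,000) is divided into 3 shares of €16,000: Esperanza, Faisal, and Celia each take €16,000.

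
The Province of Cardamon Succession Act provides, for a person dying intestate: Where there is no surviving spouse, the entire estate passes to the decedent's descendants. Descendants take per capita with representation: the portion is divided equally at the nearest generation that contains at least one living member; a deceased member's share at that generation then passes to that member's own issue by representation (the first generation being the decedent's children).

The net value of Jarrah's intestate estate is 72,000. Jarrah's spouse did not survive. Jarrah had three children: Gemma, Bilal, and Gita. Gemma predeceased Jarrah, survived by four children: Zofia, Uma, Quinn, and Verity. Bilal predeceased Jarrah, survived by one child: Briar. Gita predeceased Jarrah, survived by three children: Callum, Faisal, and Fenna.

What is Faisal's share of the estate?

The entire 72,000 passes to the descendants.
No child survives, so the initial division is made at the grandchildren's generation.
That amount (72,000) is divided into 8 shares of 9,000: Zofia, Uma, Quinn, Verity, Briar, Callum, Faisal, and Fenna each take 9,000.

Faisal receives 9,000.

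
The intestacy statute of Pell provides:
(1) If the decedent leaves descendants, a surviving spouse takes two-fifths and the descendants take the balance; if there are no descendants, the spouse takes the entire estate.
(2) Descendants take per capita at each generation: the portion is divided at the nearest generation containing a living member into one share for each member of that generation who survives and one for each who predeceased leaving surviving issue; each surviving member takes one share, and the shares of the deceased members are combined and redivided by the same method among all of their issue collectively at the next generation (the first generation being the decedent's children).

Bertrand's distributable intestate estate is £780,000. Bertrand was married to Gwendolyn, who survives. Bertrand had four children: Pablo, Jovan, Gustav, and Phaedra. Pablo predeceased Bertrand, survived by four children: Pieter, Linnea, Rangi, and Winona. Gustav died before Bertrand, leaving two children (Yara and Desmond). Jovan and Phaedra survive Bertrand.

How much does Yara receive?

Gwendolyn takes two-fifths of £780,000 = £312,000. The remaining £468,000 passes to the descendants.
The descendants' portion (£468,000) is divided at the children's generation into 4 shares of £117,000. Jovan and Phaedra each take £117,000. The 2 shares of the deceased (Pablo and Gustav) are combined into a pool of £234,000.
That pool (£234,000) is divided at the grandchildren's generation equally among Pieter, Linnea, Rangi, Winona, Yara, and Desmond: £39,000 each.

Yara receives £39,000.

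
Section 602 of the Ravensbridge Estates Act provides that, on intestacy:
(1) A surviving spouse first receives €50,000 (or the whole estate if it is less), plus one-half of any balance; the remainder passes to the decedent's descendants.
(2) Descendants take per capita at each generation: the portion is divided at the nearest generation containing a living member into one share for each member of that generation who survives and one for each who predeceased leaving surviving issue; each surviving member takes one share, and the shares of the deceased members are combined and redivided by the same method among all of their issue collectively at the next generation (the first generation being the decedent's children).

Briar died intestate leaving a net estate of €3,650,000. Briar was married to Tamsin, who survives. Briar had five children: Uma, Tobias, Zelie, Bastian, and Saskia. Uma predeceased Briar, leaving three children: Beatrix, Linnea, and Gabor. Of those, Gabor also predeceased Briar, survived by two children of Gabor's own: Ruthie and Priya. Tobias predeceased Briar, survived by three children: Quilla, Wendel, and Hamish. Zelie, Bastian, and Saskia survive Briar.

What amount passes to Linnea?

Linnea receives €120,000.

Tamsin first takes €50,000, leaving a balance of €3,600,000. Tamsin then takes one-half of the balance (€1,800,000), for a total of €1,850,000. The remaining €1,800,000 passes to the descendants.
The descendants' portion (€1,800,000) is divided at the children's generation into 5 shares of €360,000. Zelie, Bastian, and Saskia each take €360,000. The 2 shares of the deceased (Uma and Tobias) are combined into a pool of €720,000.
That pool (€720,000) is divided at the grandchildren's generation into 6 shares of €120,000. Beatrix, Linnea, Quilla, Wendel, and Hamish each take €120,000. The remaining share for the deceased Gabor (€120,000) is carried to the next generation.
That pool (€120,000) is divided at the great-grandchildren's generation equally among Ruthie and Priya: €60,000 each.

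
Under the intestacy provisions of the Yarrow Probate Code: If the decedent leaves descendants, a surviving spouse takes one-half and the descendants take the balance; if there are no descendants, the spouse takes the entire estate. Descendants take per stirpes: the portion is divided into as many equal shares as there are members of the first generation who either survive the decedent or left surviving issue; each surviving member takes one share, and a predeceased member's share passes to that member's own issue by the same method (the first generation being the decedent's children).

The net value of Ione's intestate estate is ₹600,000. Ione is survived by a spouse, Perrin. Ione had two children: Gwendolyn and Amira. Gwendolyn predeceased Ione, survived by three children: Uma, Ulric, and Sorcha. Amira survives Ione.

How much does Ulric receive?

Perrin takes one-half of ₹600,000 = ₹300,000. The remaining ₹300,000 passes to the descendants.
The descendants' portion (₹300,000) is divided into 2 shares of ₹150,000: Amira takes ₹150,000; Gwendolyn's ₹150,000 share passes to Gwendolyn's issue.
Gwendolyn's share (₹150,000) is divided into 3 shares of ₹50,000: Uma, Ulric, and Sorcha each take ₹50,000.

Ulric receives ₹50,000.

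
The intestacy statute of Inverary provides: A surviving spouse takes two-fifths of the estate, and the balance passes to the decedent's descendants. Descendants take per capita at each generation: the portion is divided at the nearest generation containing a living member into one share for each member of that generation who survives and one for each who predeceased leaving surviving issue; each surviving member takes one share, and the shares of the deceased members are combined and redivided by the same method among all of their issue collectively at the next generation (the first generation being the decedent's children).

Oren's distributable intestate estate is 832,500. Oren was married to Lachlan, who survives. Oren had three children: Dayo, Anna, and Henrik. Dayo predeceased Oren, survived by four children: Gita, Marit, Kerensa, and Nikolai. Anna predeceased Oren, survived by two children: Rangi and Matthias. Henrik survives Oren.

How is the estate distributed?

Lachlan: 333,000; Gita: 55,500; Marit: 55,500; Kerensa: 55,500; Nikolai: 55,500; Rangi: 55,500; Matthias: 55,500; Henrik: 166,500

Lachlan takes two-fifths of 832,500 = 333,000. The remaining 499,500 passes to the descendants.
The descendants' portion (499,500) is divided at the children's generation into 3 shares of 166,500. Henrik takes 166,500. The 2 shares of the deceased (Dayo and Anna) are combined into a pool of 333,000.
That pool (333,000) is divided at the grandchildren's generation equally among Gita, Marit, Kerensa, Nikolai, Rangi, and Matthias: 55,500 each.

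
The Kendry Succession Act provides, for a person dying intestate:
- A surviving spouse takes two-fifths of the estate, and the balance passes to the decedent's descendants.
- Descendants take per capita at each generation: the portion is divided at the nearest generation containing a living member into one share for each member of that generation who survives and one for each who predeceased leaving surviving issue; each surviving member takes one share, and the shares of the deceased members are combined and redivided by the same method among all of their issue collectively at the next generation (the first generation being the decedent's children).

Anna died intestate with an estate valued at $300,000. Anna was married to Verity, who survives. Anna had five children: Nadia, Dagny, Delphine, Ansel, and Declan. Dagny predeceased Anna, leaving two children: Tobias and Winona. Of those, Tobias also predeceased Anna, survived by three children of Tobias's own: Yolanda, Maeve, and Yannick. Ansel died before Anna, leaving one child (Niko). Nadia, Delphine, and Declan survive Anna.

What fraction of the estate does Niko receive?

Niko receives 2/25 of the estate.

Verity takes two-fifths of $300,000 = $120,000. The remaining $180,000 passes to the descendants.
The descendants' portion ($180,000) is divided at the children's generation into 5 shares of $36,000. Nadia, Delphine, and Declan each take $36,000. The 2 shares of the deceased (Dagny and Ansel) are combined into a pool of $72,000.
That pool ($72,000) is divided at the grandchildren's generation into 3 shares of $24,000. Winona and Niko each take $24,000. The remaining share for the deceased Tobias ($24,000) is carried to the next generation.
That pool ($24,000) is divided at the great-grandchildren's generation equally among Yolanda, Maeve, and Yannick: $8,000 each.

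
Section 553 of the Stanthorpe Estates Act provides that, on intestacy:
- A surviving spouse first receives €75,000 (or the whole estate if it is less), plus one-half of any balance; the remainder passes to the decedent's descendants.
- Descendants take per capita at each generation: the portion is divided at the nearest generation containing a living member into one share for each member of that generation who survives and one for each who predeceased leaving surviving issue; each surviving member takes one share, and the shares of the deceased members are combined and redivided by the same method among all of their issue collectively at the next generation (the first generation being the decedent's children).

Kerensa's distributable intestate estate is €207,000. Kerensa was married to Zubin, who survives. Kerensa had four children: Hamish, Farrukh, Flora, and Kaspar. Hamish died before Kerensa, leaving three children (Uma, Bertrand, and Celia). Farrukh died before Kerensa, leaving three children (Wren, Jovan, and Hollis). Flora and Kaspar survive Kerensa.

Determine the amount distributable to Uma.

Zubin first takes €75,000, leaving a balance of €132,000. Zubin then takes one-half of the balance (€66,000), for a total of €141,000. The remaining €66,000 passes to the descendants.
The descendants' portion (€66,000) is divided at the children's generation into 4 shares of €16,500. Flora and Kaspar each take €16,500. The 2 shares of the deceased (Hamish and Farrukh) are combined into a pool of €33,000.
That pool (€33,000) is divided at the grandchildren's generation equally among Uma, Bertrand, Celia, Wren, Jovan, and Hollis: €5,500 each.

Uma receives €5,500.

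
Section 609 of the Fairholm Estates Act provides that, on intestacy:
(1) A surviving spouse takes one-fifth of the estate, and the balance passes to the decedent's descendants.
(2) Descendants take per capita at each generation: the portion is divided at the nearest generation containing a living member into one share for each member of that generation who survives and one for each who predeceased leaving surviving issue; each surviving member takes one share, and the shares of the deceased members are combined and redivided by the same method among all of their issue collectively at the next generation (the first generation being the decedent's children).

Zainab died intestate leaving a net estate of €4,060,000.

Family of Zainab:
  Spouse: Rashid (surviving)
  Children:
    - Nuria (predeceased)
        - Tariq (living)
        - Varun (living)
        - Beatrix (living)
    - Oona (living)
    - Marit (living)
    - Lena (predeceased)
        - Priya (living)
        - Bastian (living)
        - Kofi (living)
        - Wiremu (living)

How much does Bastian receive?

Rashid takes one-fifth of €4,060,000 = €812,000. The remaining €3,248,000 passes to the descendants.
The descendants' portion (€3,248,000) is divided at the children's generation into 4 shares of €812,000. Oona and Marit each take €812,000. The 2 shares of the deceased (Nuria and Lena) are combined into a pool of €1,624,000.
That pool (€1,624,000) is divided at the grandchildren's generation equally among Tariq, Varun, Beatrix, Priya, Bastian, Kofi, and Wiremu: €232,000 each.

Bastian receives €232,000.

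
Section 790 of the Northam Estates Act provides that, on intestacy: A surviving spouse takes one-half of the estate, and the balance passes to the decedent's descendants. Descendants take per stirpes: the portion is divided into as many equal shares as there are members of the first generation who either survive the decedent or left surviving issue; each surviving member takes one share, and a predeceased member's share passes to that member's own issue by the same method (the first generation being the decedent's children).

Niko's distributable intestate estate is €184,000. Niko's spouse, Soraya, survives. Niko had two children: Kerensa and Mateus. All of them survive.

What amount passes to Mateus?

Mateus receives €46,000.

Soraya takes one-half of €184,000 = €92,000. The remaining €92,000 passes to the descendants.
The descendants' portion (€92,000) is divided into 2 shares of €46,000: Kerensa and Mateus each take €46,000.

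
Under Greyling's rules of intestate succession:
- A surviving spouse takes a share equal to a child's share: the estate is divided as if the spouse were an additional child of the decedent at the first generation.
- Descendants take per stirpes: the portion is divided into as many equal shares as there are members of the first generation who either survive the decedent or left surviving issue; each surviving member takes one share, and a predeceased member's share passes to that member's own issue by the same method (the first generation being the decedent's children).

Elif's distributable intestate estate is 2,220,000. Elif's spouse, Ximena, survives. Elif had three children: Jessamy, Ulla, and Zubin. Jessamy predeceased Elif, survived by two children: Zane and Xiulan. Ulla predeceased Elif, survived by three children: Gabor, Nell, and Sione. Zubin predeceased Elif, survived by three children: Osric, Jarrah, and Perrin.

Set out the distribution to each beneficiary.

The spouse counts as an additional share at the children's level, so there are 4 primary shares of 555,000. Ximena takes one such share (555,000).
The children's combined portion (1,665,000) is divided into 3 shares of 555,000: Jessamy's 555,000 share passes to Jessamy's issue; Ulla's 555,000 share passes to Ulla's issue; Zubin's 555,000 share passes to Zubin's issue.
Jessamy's share (555,000) is divided into 2 shares of 277,500: Zane and Xiulan each take 277,500.
Ulla's share (555,000) is divided into 3 shares of 185,000: Gabor, Nell, and Sione each take 185,000.
Zubin's share (555,000) is divided into 3 shares of 185,000: Osric, Jarrah, and Perrin each take 185,000.

Ximena: 555,000; Zane: 277,500; Xiulan: 277,500; Gabor: 185,000; Nell: 185,000; Sione: 185,000; Osric: 185,000; Jarrah: 185,000; Perrin: 185,000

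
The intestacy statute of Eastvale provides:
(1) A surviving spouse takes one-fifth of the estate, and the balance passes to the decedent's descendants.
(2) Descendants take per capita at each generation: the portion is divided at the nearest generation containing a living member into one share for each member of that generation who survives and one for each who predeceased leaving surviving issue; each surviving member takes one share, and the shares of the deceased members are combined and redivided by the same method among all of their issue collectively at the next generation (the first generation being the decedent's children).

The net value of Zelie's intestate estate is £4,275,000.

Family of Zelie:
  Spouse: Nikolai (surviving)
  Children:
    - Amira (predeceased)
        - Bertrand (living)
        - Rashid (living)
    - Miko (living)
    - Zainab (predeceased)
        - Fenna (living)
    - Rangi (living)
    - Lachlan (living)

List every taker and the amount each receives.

Nikolai: £855,000; Bertrand: £456,000; Rashid: £456,000; Miko: £684,000; Fenna: £456,000; Rangi: £684,000; Lachlan: £684,000

Nikolai takes one-fifth of £4,275,000 = £855,000. The remaining £3,420,000 passes to the descendants.
The descendants' portion (£3,420,000) is divided at the children's generation into 5 shares of £684,000. Miko, Rangi, and Lachlan each take £684,000. The 2 shares of the deceased (Amira and Zainab) are combined into a pool of £1,368,000.
That pool (£1,368,000) is divided at the grandchildren's generation equally among Bertrand, Rashid, and Fenna: £456,000 each.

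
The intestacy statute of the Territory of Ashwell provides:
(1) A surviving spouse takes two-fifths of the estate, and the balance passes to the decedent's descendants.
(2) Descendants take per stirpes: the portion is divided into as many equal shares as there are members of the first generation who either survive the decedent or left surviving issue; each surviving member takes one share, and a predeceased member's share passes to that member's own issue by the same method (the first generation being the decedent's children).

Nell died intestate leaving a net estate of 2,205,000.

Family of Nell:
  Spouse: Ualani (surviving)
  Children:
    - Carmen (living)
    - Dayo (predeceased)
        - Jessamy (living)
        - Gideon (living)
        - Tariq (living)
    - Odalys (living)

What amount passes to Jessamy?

Jessamy receives 147,000.

Ualani takes two-fifths of 2,205,000 = 882,000. The remaining 1,323,000 passes to the descendants.
The descendants' portion (1,323,000) is divided into 3 shares of 441,000: Carmen and Odalys each take 441,000; Dayo's 441,000 share passes to Dayo's issue.
Dayo's share (441,000) is divided into 3 shares of 147,000: Jessamy, Gideon, and Tariq each take 147,000.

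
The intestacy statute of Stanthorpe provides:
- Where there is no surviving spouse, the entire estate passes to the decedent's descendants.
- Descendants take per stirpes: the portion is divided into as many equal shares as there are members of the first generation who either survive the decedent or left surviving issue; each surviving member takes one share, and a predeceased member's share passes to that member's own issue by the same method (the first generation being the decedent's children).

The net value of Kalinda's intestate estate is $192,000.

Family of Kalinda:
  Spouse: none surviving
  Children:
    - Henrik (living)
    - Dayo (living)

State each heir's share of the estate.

The entire $192,000 passes to the descendants.
That amount ($192,000) is divided into 2 shares of $96,000: Henrik and Dayo each take $96,000.

Henrik: $96,000; Dayo: $96,000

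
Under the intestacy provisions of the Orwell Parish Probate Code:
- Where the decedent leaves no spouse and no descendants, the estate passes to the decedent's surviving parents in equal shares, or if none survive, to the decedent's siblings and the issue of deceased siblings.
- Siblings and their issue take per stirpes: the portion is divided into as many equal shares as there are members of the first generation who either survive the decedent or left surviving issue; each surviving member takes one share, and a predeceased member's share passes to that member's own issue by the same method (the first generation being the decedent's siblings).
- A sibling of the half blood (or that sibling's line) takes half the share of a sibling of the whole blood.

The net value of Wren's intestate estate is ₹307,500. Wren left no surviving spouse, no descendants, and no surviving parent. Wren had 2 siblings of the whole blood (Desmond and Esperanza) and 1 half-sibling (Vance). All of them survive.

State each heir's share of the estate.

The entire ₹307,500 passes to the siblings and their issue.
Counting each half-blood sibling's line as half a unit, there are 5/2 units in ₹307,500, so one unit is ₹123,000. Whole-blood lines (Desmond and Esperanza) take ₹123,000 each; half-blood lines (Vance) take ₹61,500 each.

Desmond: ₹123,000; Esperanza: ₹123,000; Vance: ₹61,500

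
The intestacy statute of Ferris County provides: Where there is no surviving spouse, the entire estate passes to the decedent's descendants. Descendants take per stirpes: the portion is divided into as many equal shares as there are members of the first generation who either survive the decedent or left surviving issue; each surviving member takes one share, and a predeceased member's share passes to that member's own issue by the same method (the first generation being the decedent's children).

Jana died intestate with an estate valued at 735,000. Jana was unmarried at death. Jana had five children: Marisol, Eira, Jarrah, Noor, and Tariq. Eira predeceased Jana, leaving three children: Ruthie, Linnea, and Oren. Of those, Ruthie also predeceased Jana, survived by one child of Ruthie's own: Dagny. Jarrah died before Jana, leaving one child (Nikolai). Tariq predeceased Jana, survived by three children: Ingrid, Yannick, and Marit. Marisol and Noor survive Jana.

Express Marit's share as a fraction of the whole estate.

Marit receives 1/15 of the estate.

The entire 735,000 passes to the descendants.
That amount (735,000) is divided into 5 shares of 147,000: Marisol and Noor each take 147,000; Eira's 147,000 share passes to Eira's issue; Jarrah's 147,000 share passes to Jarrah's issue; Tariq's 147,000 share passes to Tariq's issue.
Eira's share (147,000) is divided into 3 shares of 49,000: Linnea and Oren each take 49,000; Ruthie's 49,000 share passes to Ruthie's issue.
Ruthie's share (49,000) passes entirely to Dagny.
Jarrah's share (147,000) passes entirely to Nikolai.
Tariq's share (147,000) is divided into 3 shares of 49,000: Ingrid, Yannick, and Marit each take 49,000.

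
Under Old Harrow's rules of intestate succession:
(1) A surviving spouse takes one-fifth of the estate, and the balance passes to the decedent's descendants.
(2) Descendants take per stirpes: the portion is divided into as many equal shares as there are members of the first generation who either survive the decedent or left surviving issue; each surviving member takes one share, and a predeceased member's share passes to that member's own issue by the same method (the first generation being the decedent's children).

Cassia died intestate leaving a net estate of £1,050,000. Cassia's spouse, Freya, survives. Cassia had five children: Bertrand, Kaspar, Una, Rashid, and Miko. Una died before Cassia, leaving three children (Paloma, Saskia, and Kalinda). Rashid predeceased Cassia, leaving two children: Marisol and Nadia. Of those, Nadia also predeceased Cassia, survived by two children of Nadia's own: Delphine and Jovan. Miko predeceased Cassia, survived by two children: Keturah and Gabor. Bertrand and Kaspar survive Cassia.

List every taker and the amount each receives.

Freya takes one-fifth of £1,050,000 = £210,000. The remaining £840,000 passes to the descendants.
The descendants' portion (£840,000) is divided into 5 shares of £168,000: Bertrand and Kaspar each take £168,000; Una's £168,000 share passes to Una's issue; Rashid's £168,000 share passes to Rashid's issue; Miko's £168,000 share passes to Miko's issue.
Una's share (£168,000) is divided into 3 shares of £56,000: Paloma, Saskia, and Kalinda each take £56,000.
Rashid's share (£168,000) is divided into 2 shares of £84,000: Marisol takes £84,000; Nadia's £84,000 share passes to Nadia's issue.
Nadia's share (£84,000) is divided into 2 shares of £42,000: Delphine and Jovan each take £42,000.
Miko's share (£168,000) is divided into 2 shares of £84,000: Keturah and Gabor each take £84,000.

Freya: £210,000; Bertrand: £168,000; Kaspar: £168,000; Paloma: £56,000; Saskia: £56,000; Kalinda: £56,000; Marisol: £84,000; Delphine: £42,000; Jovan: £42,000; Keturah: £84,000; Gabor: £84,000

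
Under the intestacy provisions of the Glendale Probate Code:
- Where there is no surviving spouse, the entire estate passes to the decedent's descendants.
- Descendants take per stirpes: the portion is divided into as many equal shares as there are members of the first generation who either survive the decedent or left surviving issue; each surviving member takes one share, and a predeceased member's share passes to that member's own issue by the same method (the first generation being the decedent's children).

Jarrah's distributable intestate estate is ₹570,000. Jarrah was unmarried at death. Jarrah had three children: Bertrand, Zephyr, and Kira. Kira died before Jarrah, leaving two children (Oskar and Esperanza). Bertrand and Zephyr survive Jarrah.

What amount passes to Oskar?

Oskar receives ₹95,000.

The entire ₹570,000 passes to the descendants.
That amount (₹570,000) is divided into 3 shares of ₹190,000: Bertrand and Zephyr each take ₹190,000; Kira's ₹190,000 share passes to Kira's issue.
Kira's share (₹190,000) is divided into 2 shares of ₹95,000: Oskar and Esperanza each take ₹95,000.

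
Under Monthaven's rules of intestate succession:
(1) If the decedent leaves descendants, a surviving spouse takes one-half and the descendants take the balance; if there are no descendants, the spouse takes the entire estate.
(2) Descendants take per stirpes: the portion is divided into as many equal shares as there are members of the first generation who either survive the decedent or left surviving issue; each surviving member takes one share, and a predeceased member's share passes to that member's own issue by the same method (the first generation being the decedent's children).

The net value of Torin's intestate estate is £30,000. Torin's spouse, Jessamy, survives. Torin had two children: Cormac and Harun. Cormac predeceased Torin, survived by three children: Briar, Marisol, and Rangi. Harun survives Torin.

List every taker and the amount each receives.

Jessamy: £15,000; Briar: £2,500; Marisol: £2,500; Rangi: £2,500; Harun: £7,500

Jessamy takes one-half of £30,000 = £15,000. The remaining £15,000 passes to the descendants.
The descendants' portion (£15,000) is divided into 2 shares of £7,500: Harun takes £7,500; Cormac's £7,500 share passes to Cormac's issue.
Cormac's share (£7,500) is divided into 3 shares of £2,500: Briar, Marisol, and Rangi each take £2,500.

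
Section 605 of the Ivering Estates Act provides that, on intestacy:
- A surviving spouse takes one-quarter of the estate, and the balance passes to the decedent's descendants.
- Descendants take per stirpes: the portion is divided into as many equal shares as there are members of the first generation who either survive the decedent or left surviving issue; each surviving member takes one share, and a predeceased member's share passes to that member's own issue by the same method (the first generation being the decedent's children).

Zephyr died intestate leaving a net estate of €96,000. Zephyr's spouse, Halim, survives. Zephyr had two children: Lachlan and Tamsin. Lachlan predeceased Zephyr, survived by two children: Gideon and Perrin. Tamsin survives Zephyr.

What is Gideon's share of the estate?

Halim takes one-quarter of €96,000 = €24,000. The remaining €72,000 passes to the descendants.
The descendants' portion (€72,000) is divided into 2 shares of €36,000: Tamsin takes €36,000; Lachlan's €36,000 share passes to Lachlan's issue.
Lachlan's share (€36,000) is divided into 2 shares of €18,000: Gideon and Perrin each take €18,000.

Gideon receives €18,000.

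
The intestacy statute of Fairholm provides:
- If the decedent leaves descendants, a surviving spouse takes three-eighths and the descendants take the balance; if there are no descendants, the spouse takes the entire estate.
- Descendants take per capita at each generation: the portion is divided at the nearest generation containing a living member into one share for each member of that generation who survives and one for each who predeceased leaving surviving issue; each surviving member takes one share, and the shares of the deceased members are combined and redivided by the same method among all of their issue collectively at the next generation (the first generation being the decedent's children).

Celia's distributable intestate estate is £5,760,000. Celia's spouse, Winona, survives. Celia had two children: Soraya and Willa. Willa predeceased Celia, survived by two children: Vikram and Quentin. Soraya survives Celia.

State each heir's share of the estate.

Winona: £2,160,000; Soraya: £1,800,000; Vikram: £900,000; Quentin: £900,000

Winona takes three-eighths of £5,760,000 = £2,160,000. The remaining £3,600,000 passes to the descendants.
The descendants' portion (£3,600,000) is divided at the children's generation into 2 shares of £1,800,000. Soraya takes £1,800,000. The remaining share for the deceased Willa (£1,800,000) is carried to the next generation.
That pool (£1,800,000) is divided at the grandchildren's generation equally among Vikram and Quentin: £900,000 each.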